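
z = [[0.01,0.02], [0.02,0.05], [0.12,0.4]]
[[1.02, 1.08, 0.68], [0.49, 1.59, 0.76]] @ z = [[0.11, 0.35], [0.13, 0.39]]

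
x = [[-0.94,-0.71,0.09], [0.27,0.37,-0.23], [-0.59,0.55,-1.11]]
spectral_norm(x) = 1.39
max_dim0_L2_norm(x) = 1.14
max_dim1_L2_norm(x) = 1.37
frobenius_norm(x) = 1.88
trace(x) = -1.68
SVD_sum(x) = [[0.04, -0.06, 0.10], [-0.09, 0.13, -0.23], [-0.43, 0.65, -1.11]] + [[-0.98, -0.65, -0.0], [0.36, 0.24, 0.0], [-0.16, -0.11, -0.0]] + [[0.0,-0.00,-0.00], [0.00,-0.00,-0.0], [-0.00,0.00,0.00]]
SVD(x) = [[0.08, 0.93, -0.36], [-0.20, -0.34, -0.92], [-0.98, 0.15, 0.16]] @ diag([1.3924568275355378, 1.265795426073115, 0.005091442040045325]) @ [[0.32, -0.48, 0.82], [-0.83, -0.56, -0.00], [-0.46, 0.68, 0.58]]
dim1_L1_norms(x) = [1.74, 0.87, 2.25]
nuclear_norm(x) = 2.66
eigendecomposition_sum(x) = [[-0.17, -0.06, -0.07], [-0.29, -0.1, -0.12], [-2.06, -0.70, -0.81]] + [[-0.78, -0.67, 0.16],[0.57, 0.50, -0.12],[1.48, 1.27, -0.3]] + [[0.01, 0.02, -0.0], [-0.01, -0.02, 0.00], [-0.01, -0.02, 0.0]]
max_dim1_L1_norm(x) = 2.25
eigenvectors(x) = [[-0.08, 0.44, -0.46], [-0.14, -0.33, 0.67], [-0.99, -0.84, 0.58]]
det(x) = -0.01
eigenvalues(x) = [-1.08, -0.59, -0.01]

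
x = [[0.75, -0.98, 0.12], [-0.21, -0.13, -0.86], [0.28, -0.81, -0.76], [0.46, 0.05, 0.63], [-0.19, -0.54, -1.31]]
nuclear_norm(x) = 3.66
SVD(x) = [[0.17, 0.83, 0.25],[0.40, -0.25, -0.43],[0.51, 0.32, -0.1],[-0.29, 0.35, -0.86],[0.69, -0.16, -0.09]] @ diag([2.058454638835698, 1.427604403721564, 0.17178523315639077]) @ [[-0.04, -0.49, -0.87], [0.67, -0.66, 0.35], [-0.74, -0.57, 0.35]]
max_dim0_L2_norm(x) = 1.86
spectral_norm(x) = 2.06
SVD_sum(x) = [[-0.01,-0.17,-0.31], [-0.03,-0.4,-0.71], [-0.04,-0.52,-0.91], [0.02,0.29,0.51], [-0.05,-0.70,-1.23]] + [[0.79, -0.78, 0.41], [-0.24, 0.23, -0.12], [0.3, -0.3, 0.16], [0.33, -0.32, 0.17], [-0.15, 0.15, -0.08]] + [[-0.03,-0.02,0.01], [0.06,0.04,-0.03], [0.01,0.01,-0.01], [0.11,0.08,-0.05], [0.01,0.01,-0.01]]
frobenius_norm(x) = 2.51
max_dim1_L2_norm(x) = 1.43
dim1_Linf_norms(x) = [0.98, 0.86, 0.81, 0.63, 1.31]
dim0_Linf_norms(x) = [0.75, 0.98, 1.31]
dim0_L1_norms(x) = [1.89, 2.51, 3.68]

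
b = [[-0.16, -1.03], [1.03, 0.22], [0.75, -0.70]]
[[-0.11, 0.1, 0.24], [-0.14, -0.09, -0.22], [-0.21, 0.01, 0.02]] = b@[[-0.16, -0.07, -0.17], [0.13, -0.09, -0.21]]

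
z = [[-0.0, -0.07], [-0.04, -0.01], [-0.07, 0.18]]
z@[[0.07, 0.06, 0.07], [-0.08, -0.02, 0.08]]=[[0.01, 0.00, -0.01], [-0.0, -0.00, -0.00], [-0.02, -0.01, 0.01]]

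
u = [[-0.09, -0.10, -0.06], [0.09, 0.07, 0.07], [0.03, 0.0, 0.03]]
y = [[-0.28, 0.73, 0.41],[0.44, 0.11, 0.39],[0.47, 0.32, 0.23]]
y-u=[[-0.19,0.83,0.47], [0.35,0.04,0.32], [0.44,0.32,0.2]]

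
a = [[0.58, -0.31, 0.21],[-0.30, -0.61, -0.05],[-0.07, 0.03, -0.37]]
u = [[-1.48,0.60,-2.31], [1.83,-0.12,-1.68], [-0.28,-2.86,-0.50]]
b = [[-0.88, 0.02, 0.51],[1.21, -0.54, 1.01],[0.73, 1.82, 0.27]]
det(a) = 0.15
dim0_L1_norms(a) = [0.95, 0.95, 0.63]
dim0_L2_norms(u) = [2.37, 2.92, 2.9]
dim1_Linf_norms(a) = [0.58, 0.61, 0.37]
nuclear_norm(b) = 4.61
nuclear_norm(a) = 1.72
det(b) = 3.08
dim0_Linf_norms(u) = [1.83, 2.86, 2.31]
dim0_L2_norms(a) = [0.66, 0.68, 0.43]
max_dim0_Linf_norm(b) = 1.82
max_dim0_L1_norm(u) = 4.49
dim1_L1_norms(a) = [1.1, 0.96, 0.47]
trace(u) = -2.10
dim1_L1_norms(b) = [1.41, 2.76, 2.82]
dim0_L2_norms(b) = [1.66, 1.9, 1.16]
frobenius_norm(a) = 1.04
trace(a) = -0.40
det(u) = 20.02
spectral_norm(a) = 0.72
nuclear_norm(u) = 8.19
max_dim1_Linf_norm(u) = 2.86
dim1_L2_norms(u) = [2.81, 2.49, 2.92]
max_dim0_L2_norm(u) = 2.92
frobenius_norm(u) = 4.75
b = u @ a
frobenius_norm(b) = 2.78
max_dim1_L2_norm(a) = 0.69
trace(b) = -1.15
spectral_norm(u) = 2.96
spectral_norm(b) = 2.01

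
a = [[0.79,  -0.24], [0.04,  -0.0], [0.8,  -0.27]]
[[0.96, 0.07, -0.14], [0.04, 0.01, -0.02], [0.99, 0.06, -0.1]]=a@[[1.08, 0.15, -0.6], [-0.46, 0.22, -1.40]]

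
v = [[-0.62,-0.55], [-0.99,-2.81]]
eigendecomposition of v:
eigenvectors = [[0.93, 0.22], [-0.38, 0.98]]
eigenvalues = [-0.39, -3.04]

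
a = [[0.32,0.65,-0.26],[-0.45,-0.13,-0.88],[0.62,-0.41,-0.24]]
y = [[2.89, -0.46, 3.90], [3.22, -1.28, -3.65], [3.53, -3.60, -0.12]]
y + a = [[3.21,0.19,3.64],[2.77,-1.41,-4.53],[4.15,-4.01,-0.36]]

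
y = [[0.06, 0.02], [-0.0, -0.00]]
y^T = [[0.06, -0.0], [0.02, -0.0]]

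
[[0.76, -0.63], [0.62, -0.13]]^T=[[0.76,0.62], [-0.63,-0.13]]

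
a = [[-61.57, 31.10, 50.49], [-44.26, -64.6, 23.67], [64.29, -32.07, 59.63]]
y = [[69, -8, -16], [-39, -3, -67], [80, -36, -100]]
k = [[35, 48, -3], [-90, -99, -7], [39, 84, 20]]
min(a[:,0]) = -61.57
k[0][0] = 35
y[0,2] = -16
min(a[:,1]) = -64.6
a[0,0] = -61.57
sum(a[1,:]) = -85.18999999999998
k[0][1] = 48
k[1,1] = -99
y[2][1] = -36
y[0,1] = -8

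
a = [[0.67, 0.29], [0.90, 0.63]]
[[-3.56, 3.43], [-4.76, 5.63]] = a @ [[-5.34, 3.30],  [0.07, 4.22]]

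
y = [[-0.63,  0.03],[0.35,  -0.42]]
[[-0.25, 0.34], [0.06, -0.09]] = y@[[0.41, -0.55],  [0.19, -0.25]]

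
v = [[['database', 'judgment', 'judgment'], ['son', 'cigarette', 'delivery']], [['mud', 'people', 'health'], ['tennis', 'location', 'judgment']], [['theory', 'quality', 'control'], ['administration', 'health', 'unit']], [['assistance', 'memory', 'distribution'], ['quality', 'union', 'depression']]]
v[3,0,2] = 'distribution'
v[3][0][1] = 'memory'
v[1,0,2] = 'health'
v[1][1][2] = 'judgment'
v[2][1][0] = 'administration'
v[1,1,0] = 'tennis'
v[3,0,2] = 'distribution'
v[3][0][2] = 'distribution'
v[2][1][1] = 'health'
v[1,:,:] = [['mud', 'people', 'health'], ['tennis', 'location', 'judgment']]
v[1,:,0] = ['mud', 'tennis']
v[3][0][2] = 'distribution'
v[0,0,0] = 'database'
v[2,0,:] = ['theory', 'quality', 'control']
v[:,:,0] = [['database', 'son'], ['mud', 'tennis'], ['theory', 'administration'], ['assistance', 'quality']]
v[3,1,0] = 'quality'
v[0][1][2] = 'delivery'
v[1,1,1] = 'location'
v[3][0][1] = 'memory'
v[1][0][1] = 'people'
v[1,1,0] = 'tennis'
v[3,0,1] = 'memory'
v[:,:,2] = [['judgment', 'delivery'], ['health', 'judgment'], ['control', 'unit'], ['distribution', 'depression']]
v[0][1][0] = 'son'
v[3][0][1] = 'memory'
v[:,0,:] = [['database', 'judgment', 'judgment'], ['mud', 'people', 'health'], ['theory', 'quality', 'control'], ['assistance', 'memory', 'distribution']]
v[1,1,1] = 'location'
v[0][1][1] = 'cigarette'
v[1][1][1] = 'location'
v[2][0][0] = 'theory'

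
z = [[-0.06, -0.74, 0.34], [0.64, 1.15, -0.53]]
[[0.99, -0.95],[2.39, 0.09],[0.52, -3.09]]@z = [[-0.67, -1.83, 0.84], [-0.09, -1.67, 0.76], [-2.01, -3.94, 1.81]]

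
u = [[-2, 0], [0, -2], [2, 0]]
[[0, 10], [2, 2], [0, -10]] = u@[[0, -5], [-1, -1]]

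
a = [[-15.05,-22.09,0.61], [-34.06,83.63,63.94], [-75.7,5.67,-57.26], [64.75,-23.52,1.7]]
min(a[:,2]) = -57.26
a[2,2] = -57.26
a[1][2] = 63.94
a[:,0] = [-15.05, -34.06, -75.7, 64.75]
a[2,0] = -75.7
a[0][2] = 0.61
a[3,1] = -23.52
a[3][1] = -23.52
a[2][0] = -75.7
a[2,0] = -75.7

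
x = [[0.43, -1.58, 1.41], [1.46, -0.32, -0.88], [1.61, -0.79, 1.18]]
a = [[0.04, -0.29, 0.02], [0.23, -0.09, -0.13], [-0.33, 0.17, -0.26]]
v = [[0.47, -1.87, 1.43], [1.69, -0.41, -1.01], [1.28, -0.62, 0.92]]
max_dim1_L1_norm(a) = 0.76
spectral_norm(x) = 2.91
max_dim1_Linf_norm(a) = 0.33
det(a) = -0.03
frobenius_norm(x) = 3.51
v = a + x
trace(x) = 1.29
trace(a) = -0.31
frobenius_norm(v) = 3.56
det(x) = 3.60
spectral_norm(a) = 0.51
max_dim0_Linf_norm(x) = 1.61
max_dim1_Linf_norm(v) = 1.87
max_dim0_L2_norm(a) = 0.4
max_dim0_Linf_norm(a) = 0.33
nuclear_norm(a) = 0.98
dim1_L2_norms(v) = [2.4, 2.01, 1.69]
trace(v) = 0.98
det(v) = 4.11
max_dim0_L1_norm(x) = 3.5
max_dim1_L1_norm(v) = 3.77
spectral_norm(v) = 2.82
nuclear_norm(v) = 5.58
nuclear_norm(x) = 5.42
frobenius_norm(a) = 0.61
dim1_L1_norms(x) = [3.42, 2.66, 3.58]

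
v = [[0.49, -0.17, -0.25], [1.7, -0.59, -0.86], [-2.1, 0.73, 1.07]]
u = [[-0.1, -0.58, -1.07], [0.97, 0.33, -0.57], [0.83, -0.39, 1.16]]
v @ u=[[-0.42, -0.24, -0.72], [-1.46, -0.85, -2.48], [1.81, 1.04, 3.07]]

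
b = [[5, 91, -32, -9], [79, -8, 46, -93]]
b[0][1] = 91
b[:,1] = [91, -8]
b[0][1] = 91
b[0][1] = 91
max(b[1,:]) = 79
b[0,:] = [5, 91, -32, -9]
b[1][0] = 79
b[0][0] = 5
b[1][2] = 46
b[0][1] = 91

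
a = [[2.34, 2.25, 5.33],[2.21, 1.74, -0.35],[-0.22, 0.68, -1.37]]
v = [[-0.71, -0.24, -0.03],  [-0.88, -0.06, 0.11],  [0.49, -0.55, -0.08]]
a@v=[[-1.03, -3.63, -0.25],[-3.27, -0.44, 0.15],[-1.11, 0.77, 0.19]]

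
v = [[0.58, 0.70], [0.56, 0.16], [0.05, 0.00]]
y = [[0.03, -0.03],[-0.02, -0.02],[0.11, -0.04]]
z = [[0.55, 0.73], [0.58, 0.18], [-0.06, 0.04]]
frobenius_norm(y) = 0.13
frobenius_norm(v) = 1.08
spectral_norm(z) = 1.05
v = y + z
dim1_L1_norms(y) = [0.06, 0.04, 0.15]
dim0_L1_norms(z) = [1.19, 0.95]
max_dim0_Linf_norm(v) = 0.7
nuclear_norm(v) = 1.33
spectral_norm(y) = 0.12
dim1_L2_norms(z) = [0.91, 0.61, 0.07]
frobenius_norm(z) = 1.10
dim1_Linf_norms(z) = [0.73, 0.58, 0.06]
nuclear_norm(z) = 1.37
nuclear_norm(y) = 0.15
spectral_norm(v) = 1.04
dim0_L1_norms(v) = [1.19, 0.86]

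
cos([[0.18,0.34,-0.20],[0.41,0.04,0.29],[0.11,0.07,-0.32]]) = [[0.93, -0.03, -0.06], [-0.06, 0.92, 0.08], [-0.01, -0.01, 0.95]]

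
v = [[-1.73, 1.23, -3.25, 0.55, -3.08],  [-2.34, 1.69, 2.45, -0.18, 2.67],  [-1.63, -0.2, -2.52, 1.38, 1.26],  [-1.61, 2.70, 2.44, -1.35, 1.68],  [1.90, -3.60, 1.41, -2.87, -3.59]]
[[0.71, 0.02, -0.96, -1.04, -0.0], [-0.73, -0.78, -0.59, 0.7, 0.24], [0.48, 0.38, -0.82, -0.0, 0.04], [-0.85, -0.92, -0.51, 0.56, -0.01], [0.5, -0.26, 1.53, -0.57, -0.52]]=v @ [[-0.07, 0.18, 0.23, 0.05, -0.04], [-0.16, -0.06, -0.17, 0.01, 0.02], [-0.18, -0.16, 0.15, 0.06, 0.12], [-0.02, 0.13, -0.03, -0.05, 0.25], [-0.07, 0.06, -0.05, 0.24, -0.05]]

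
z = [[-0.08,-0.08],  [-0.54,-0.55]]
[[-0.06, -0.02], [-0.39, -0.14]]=z@[[0.53, 0.19], [0.19, 0.07]]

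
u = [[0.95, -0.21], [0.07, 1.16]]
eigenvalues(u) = [(1.06+0.06j), (1.06-0.06j)]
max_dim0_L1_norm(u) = 1.37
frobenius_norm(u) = 1.52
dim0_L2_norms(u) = [0.95, 1.18]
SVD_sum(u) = [[0.09, -0.41], [-0.25, 1.09]] + [[0.86, 0.2], [0.32, 0.07]]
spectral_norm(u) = 1.19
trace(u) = 2.11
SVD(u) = [[-0.35,  0.94], [0.94,  0.35]] @ diag([1.1904428558335958, 0.9380542665511162]) @ [[-0.23, 0.97], [0.97, 0.23]]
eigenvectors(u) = [[0.87+0.00j, (0.87-0j)], [-0.43-0.25j, (-0.43+0.25j)]]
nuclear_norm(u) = 2.13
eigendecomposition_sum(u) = [[0.48+0.94j, (-0.11+1.83j)], [(0.04-0.61j), (0.58-0.88j)]] + [[0.48-0.94j, (-0.1-1.83j)], [(0.04+0.61j), (0.58+0.88j)]]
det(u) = 1.12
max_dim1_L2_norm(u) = 1.16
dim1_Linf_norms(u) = [0.95, 1.16]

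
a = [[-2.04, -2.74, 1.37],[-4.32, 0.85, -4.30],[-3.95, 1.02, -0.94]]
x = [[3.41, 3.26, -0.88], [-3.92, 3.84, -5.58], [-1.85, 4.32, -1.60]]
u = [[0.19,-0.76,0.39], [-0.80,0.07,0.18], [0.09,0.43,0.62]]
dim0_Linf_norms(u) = [0.8, 0.76, 0.62]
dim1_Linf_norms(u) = [0.76, 0.8, 0.62]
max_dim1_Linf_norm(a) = 4.32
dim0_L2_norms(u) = [0.83, 0.88, 0.75]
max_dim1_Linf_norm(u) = 0.8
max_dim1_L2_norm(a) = 6.15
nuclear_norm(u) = 2.45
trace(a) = -2.13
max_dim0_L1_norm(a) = 10.31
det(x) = 83.11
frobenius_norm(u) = 1.42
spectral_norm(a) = 7.22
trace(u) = 0.88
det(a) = -44.17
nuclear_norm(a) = 12.61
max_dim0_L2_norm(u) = 0.88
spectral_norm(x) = 9.03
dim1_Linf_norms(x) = [3.41, 5.58, 4.32]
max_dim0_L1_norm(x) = 11.42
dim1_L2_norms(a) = [3.68, 6.15, 4.19]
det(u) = -0.53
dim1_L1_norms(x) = [7.55, 13.34, 7.77]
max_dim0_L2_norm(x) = 6.64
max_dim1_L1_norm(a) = 9.47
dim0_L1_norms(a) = [10.31, 4.61, 6.61]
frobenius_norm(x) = 10.44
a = x @ u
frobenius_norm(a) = 8.30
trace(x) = 5.65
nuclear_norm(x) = 15.79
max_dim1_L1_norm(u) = 1.34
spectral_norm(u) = 0.94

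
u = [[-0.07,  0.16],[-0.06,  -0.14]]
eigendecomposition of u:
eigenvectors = [[(0.85+0j), 0.85-0.00j], [-0.19+0.49j, (-0.19-0.49j)]]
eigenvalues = [(-0.11+0.09j), (-0.11-0.09j)]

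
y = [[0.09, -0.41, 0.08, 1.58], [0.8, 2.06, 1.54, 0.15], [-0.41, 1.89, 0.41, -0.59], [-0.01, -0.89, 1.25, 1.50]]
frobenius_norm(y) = 4.34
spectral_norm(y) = 3.29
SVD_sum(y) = [[-0.08,-0.76,-0.25,0.28], [0.21,2.07,0.67,-0.76], [0.18,1.76,0.57,-0.65], [-0.08,-0.83,-0.27,0.30]] + [[0.22, 0.05, 0.79, 0.9], [0.24, 0.06, 0.87, 0.99], [-0.03, -0.01, -0.11, -0.12], [0.34, 0.08, 1.22, 1.38]] + [[-0.26, 0.28, -0.36, 0.37], [0.09, -0.09, 0.12, -0.12], [-0.17, 0.18, -0.24, 0.24], [0.09, -0.10, 0.13, -0.13]] + [[0.21,0.02,-0.10,0.04], [0.26,0.03,-0.12,0.04], [-0.38,-0.04,0.18,-0.06], [-0.36,-0.04,0.17,-0.06]]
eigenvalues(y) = [(-0.88+0j), (3.08+0j), (0.93+1j), (0.93-1j)]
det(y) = -5.01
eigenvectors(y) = [[-0.53+0.00j, (-0.09+0j), 0.68+0.00j, 0.68-0.00j], [0.42+0.00j, 0.81+0.00j, (0.11-0.07j), (0.11+0.07j)], [(-0.58+0j), 0.58+0.00j, -0.43+0.09j, -0.43-0.09j], [(0.46+0j), 0.01+0.00j, 0.41+0.40j, 0.41-0.40j]]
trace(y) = 4.06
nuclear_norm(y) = 7.43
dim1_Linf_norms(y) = [1.58, 2.06, 1.89, 1.5]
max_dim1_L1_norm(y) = 4.55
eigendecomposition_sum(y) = [[(-0.29+0j), 0.19-0.00j, -0.31+0.00j, (0.1-0j)], [0.23-0.00j, -0.15+0.00j, 0.25-0.00j, (-0.08+0j)], [(-0.32+0j), (0.21-0j), -0.34+0.00j, 0.11-0.00j], [0.25-0.00j, (-0.17+0j), 0.27-0.00j, -0.09+0.00j]] + [[(-0.05+0j), -0.25+0.00j, -0.15+0.00j, (-0.01+0j)], [0.40+0.00j, (2.18+0j), 1.32-0.00j, (0.11+0j)], [(0.29+0j), (1.57+0j), (0.95-0j), 0.08+0.00j], [0.00+0.00j, (0.02+0j), 0.01-0.00j, 0j]] + [[(0.21+0.44j), -0.18+0.44j, 0.27-0.54j, 0.74-0.58j], [(0.08+0.05j), 0.02+0.09j, (-0.01-0.12j), 0.06-0.18j], [(-0.19-0.25j), 0.05-0.30j, (-0.1+0.37j), (-0.39+0.46j)], [(-0.13+0.39j), -0.37+0.16j, 0.48-0.16j, (0.79+0.1j)]] + [[0.21-0.44j, -0.18-0.44j, (0.27+0.54j), 0.74+0.58j], [(0.08-0.05j), 0.02-0.09j, (-0.01+0.12j), (0.06+0.18j)], [-0.19+0.25j, 0.05+0.30j, -0.10-0.37j, (-0.39-0.46j)], [-0.13-0.39j, (-0.37-0.16j), 0.48+0.16j, 0.79-0.10j]]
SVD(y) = [[0.26,  0.46,  -0.77,  -0.34], [-0.7,  0.51,  0.26,  -0.42], [-0.60,  -0.06,  -0.51,  0.62], [0.28,  0.72,  0.27,  0.57]] @ diag([3.286252137369331, 2.6145824609174166, 0.829962512422403, 0.7024725422904662]) @ [[-0.09, -0.89, -0.29, 0.33], [0.18, 0.04, 0.65, 0.74], [0.41, -0.43, 0.56, -0.57], [-0.89, -0.1, 0.42, -0.15]]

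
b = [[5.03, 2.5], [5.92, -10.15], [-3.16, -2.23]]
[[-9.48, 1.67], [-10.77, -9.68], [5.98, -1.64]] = b@[[-1.87, -0.11], [-0.03, 0.89]]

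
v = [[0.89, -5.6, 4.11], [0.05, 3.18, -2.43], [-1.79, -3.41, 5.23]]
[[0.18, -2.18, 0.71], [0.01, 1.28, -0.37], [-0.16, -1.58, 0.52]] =v @ [[0.21, 0.06, 0.08], [0.06, 0.37, -0.04], [0.08, -0.04, 0.10]]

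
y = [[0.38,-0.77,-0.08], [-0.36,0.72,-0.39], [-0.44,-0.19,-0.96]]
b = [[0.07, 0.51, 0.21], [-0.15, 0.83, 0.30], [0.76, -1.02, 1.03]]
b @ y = [[-0.25, 0.27, -0.41], [-0.49, 0.66, -0.6], [0.2, -1.52, -0.65]]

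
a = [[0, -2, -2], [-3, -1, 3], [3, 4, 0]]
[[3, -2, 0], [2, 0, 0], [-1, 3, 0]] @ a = [[6, -4, -12], [0, -4, -4], [-9, -1, 11]]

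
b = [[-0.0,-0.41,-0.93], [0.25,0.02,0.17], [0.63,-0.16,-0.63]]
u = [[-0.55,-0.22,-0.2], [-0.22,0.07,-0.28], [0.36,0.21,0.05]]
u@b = [[-0.18, 0.25, 0.6], [-0.16, 0.14, 0.39], [0.08, -0.15, -0.33]]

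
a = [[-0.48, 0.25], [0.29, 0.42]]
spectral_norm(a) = 0.56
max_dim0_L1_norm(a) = 0.77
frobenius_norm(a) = 0.74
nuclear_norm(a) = 1.05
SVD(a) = [[-0.85, 0.53], [0.53, 0.85]] @ diag([0.5608411832907169, 0.48873015778143725]) @ [[1.0, 0.02],  [-0.02, 1.00]]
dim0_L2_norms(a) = [0.56, 0.49]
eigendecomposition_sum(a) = [[-0.52,0.13], [0.15,-0.04]] + [[0.04, 0.12], [0.14, 0.46]]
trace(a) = -0.06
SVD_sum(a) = [[-0.47, -0.01],[0.30, 0.01]] + [[-0.01, 0.26], [-0.01, 0.41]]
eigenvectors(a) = [[-0.96, -0.25],[0.29, -0.97]]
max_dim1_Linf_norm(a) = 0.48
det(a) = -0.27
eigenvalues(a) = [-0.55, 0.49]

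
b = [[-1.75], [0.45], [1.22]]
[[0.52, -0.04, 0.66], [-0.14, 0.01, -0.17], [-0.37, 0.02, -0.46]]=b @ [[-0.30, 0.02, -0.38]]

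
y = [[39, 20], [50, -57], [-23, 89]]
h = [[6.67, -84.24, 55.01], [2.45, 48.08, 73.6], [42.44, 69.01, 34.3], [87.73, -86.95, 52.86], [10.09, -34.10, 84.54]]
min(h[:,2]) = 34.3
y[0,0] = 39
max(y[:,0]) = 50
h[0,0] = 6.67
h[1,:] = [2.45, 48.08, 73.6]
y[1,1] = -57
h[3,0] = 87.73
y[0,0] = 39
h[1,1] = 48.08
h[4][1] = -34.1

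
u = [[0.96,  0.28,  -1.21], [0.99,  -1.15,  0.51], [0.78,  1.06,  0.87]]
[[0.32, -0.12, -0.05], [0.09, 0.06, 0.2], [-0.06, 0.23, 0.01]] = u @[[0.14, 0.05, 0.06], [-0.03, 0.06, -0.09], [-0.16, 0.15, 0.07]]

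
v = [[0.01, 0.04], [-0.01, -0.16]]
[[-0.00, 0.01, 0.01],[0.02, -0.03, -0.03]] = v@[[0.06, -0.12, -0.11], [-0.12, 0.22, 0.22]]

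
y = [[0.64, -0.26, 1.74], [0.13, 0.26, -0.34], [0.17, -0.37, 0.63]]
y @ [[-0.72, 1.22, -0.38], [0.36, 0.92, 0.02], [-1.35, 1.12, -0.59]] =[[-2.90, 2.49, -1.27], [0.46, 0.02, 0.16], [-1.11, 0.57, -0.44]]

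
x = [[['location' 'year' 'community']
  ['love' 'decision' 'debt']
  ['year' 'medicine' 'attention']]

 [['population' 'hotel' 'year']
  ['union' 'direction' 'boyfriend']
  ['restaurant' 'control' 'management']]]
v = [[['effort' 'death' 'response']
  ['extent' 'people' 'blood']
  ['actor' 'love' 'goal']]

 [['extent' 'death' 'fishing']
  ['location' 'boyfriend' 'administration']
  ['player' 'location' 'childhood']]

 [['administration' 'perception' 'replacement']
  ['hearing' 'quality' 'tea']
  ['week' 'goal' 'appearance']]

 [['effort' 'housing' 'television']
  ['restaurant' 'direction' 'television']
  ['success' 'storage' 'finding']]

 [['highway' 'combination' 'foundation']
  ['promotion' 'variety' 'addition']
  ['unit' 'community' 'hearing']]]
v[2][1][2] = 'tea'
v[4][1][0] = 'promotion'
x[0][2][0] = 'year'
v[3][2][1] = 'storage'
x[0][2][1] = 'medicine'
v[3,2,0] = 'success'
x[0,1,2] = 'debt'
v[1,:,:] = [['extent', 'death', 'fishing'], ['location', 'boyfriend', 'administration'], ['player', 'location', 'childhood']]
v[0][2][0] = 'actor'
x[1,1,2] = 'boyfriend'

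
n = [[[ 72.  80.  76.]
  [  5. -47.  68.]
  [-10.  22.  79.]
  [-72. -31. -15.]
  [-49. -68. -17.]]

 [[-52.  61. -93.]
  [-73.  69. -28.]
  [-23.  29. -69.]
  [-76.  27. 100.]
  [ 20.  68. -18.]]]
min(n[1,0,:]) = -93.0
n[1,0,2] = -93.0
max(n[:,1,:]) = 69.0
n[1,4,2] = -18.0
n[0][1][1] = -47.0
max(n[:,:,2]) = 100.0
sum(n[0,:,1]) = -44.0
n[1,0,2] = -93.0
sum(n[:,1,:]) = -6.0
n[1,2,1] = 29.0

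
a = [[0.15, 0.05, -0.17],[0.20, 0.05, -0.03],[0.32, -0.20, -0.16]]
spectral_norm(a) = 0.47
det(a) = 0.01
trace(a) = 0.04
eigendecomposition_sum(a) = [[0.04+0.08j, -0.02-0.06j, (-0.06+0j)], [(0.05-0.04j), (-0.04+0.03j), (0.02+0.04j)], [0.15+0.05j, -0.11-0.05j, -0.08+0.09j]] + [[(0.04-0.08j), -0.02+0.06j, -0.06-0.00j], [0.05+0.04j, (-0.04-0.03j), (0.02-0.04j)], [(0.15-0.05j), (-0.11+0.05j), (-0.08-0.09j)]] + [[(0.08-0j), 0.09+0.00j, -0.05-0.00j], [0.11-0.00j, 0.12+0.00j, (-0.06-0j)], [0.01-0.00j, 0.01+0.00j, -0.01-0.00j]]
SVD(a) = [[-0.40, -0.66, -0.63], [-0.36, -0.52, 0.77], [-0.84, 0.54, -0.03]] @ diag([0.4733630324485766, 0.17488810625406773, 0.1031580816124153]) @ [[-0.85, 0.28, 0.45],[-0.18, -0.95, 0.24],[0.50, 0.12, 0.86]]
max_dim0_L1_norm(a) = 0.67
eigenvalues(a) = [(-0.08+0.19j), (-0.08-0.19j), (0.19+0j)]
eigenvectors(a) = [[(0.31+0.33j), (0.31-0.33j), -0.59+0.00j], [0.15-0.29j, 0.15+0.29j, (-0.8+0j)], [0.83+0.00j, (0.83-0j), -0.08+0.00j]]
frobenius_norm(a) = 0.52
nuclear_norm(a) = 0.75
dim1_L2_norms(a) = [0.23, 0.21, 0.41]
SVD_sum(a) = [[0.16, -0.05, -0.09], [0.14, -0.05, -0.08], [0.34, -0.11, -0.18]] + [[0.02,0.11,-0.03],[0.02,0.09,-0.02],[-0.02,-0.09,0.02]] + [[-0.03, -0.01, -0.06], [0.04, 0.01, 0.07], [-0.00, -0.0, -0.00]]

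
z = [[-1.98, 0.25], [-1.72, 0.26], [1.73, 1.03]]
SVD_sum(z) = [[-1.94, -0.19], [-1.68, -0.16], [1.81, 0.17]] + [[-0.04,0.44],[-0.04,0.42],[-0.08,0.86]]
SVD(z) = [[-0.62, -0.42],[-0.53, -0.40],[0.58, -0.82]] @ diag([3.1547075275206904, 1.0538123247544087]) @ [[1.0, 0.1], [0.10, -1.0]]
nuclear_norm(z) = 4.21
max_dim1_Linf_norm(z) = 1.98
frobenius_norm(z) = 3.33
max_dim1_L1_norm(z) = 2.76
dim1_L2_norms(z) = [2.0, 1.74, 2.01]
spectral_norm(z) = 3.15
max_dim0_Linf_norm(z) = 1.98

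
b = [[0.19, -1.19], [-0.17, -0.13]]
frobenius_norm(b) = 1.22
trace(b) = 0.06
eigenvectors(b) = [[0.97, 0.88], [-0.26, 0.47]]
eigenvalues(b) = [0.51, -0.45]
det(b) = -0.23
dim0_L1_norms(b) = [0.36, 1.32]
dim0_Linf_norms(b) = [0.19, 1.19]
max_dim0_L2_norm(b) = 1.2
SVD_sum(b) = [[0.17, -1.19], [0.02, -0.10]] + [[0.02, 0.0], [-0.19, -0.03]]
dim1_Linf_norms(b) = [1.19, 0.17]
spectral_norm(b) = 1.21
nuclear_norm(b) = 1.40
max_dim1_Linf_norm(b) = 1.19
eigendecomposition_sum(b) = [[0.34,-0.63], [-0.09,0.17]] + [[-0.15, -0.56],[-0.08, -0.3]]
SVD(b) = [[1.0, 0.09], [0.09, -1.0]] @ diag([1.2094515588407113, 0.1876883768851272]) @ [[0.14,-0.99], [0.99,0.14]]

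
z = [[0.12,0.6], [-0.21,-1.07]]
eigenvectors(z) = [[0.98, -0.49], [-0.19, 0.87]]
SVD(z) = [[-0.49, 0.87], [0.87, 0.49]] @ diag([1.2503584748836876, 0.0019194495404394386]) @ [[-0.19, -0.98], [0.98, -0.19]]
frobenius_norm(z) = 1.25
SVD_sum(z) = [[0.12, 0.6],[-0.21, -1.07]] + [[0.00, -0.00], [0.0, -0.0]]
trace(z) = -0.95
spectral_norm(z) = 1.25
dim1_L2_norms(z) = [0.61, 1.09]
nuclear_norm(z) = 1.25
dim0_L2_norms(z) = [0.24, 1.23]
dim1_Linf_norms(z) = [0.6, 1.07]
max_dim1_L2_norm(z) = 1.09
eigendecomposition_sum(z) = [[0.0, 0.0], [-0.00, -0.00]] + [[0.12, 0.6], [-0.21, -1.07]]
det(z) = -0.00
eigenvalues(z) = [0.0, -0.95]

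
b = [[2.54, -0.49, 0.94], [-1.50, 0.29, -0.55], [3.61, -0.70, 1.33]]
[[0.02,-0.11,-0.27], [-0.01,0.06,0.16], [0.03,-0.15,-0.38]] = b @[[0.01, -0.07, -0.19], [0.03, -0.30, -0.85], [0.01, -0.08, -0.22]]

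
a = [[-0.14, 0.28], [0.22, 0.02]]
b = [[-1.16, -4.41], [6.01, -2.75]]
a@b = [[1.85, -0.15], [-0.13, -1.03]]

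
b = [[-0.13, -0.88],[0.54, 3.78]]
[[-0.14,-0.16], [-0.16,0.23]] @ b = [[-0.07, -0.48], [0.15, 1.01]]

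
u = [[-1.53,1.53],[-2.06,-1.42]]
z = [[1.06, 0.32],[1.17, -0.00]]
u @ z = [[0.17,-0.49], [-3.84,-0.66]]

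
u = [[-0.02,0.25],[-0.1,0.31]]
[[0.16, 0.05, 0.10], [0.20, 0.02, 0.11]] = u @ [[-0.09, 0.65, 0.30], [0.63, 0.26, 0.44]]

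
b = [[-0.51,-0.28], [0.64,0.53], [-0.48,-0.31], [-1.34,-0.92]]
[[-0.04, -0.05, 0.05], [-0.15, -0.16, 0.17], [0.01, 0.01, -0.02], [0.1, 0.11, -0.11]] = b@[[0.69, 0.77, -0.8], [-1.11, -1.24, 1.29]]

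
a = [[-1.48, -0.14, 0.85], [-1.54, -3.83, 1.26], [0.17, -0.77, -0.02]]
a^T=[[-1.48, -1.54, 0.17], [-0.14, -3.83, -0.77], [0.85, 1.26, -0.02]]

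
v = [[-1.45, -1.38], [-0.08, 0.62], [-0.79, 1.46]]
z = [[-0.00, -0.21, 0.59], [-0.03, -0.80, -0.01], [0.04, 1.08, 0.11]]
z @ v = [[-0.45, 0.73], [0.12, -0.47], [-0.23, 0.78]]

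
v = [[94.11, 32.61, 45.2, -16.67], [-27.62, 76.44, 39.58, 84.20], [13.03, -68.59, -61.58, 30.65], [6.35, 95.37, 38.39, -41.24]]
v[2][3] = 30.65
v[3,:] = [6.35, 95.37, 38.39, -41.24]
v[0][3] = -16.67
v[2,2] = -61.58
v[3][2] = 38.39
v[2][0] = 13.03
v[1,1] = 76.44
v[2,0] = 13.03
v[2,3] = 30.65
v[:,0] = [94.11, -27.62, 13.03, 6.35]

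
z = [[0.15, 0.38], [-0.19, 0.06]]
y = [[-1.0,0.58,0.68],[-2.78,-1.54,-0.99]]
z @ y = [[-1.21,  -0.5,  -0.27], [0.02,  -0.20,  -0.19]]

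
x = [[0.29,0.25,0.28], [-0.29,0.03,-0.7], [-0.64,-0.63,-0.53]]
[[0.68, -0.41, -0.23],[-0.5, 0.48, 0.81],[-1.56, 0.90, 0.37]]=x @ [[0.97, -0.8, -1.09], [1.19, -0.3, 1.07], [0.36, -0.37, -0.66]]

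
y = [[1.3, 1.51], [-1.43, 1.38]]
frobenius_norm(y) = 2.81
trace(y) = 2.68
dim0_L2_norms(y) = [1.93, 2.05]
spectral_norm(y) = 2.05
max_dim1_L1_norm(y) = 2.81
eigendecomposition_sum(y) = [[(0.65+0.75j), 0.75-0.69j], [-0.72+0.65j, (0.69+0.72j)]] + [[(0.65-0.75j), 0.75+0.69j],  [-0.72-0.65j, (0.69-0.72j)]]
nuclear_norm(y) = 3.98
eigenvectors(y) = [[(0.72+0j),  (0.72-0j)],[(0.02+0.7j),  (0.02-0.7j)]]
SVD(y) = [[0.72, 0.69], [0.69, -0.72]] @ diag([2.0456638142202377, 1.93252672923039]) @ [[-0.02, 1.00], [1.0, 0.02]]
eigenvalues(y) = [(1.34+1.47j), (1.34-1.47j)]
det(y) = 3.95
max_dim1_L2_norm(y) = 1.99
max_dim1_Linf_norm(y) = 1.51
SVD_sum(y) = [[-0.03, 1.48], [-0.03, 1.41]] + [[1.33, 0.03], [-1.40, -0.03]]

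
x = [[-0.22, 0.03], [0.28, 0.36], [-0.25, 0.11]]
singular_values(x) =[0.49, 0.31]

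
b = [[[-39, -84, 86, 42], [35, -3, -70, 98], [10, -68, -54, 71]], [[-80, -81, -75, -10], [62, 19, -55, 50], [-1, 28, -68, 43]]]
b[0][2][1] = -68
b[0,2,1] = -68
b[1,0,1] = -81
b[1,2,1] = 28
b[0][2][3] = 71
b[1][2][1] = 28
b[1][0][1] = -81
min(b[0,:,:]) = -84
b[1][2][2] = -68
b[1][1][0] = 62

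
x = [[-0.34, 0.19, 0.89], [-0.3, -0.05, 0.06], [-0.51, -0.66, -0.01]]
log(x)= [[-0.58, 2.23, 1.50], [-0.46, -1.37, 0.90], [-1.51, -0.22, -0.07]]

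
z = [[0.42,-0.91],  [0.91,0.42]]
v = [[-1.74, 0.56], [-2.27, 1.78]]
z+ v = [[-1.32, -0.35], [-1.36, 2.2]]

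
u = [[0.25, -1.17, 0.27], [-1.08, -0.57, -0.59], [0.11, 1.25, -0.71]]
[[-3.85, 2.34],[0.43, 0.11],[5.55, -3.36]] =u @ [[0.08,-0.24],[2.54,-1.63],[-3.33,1.83]]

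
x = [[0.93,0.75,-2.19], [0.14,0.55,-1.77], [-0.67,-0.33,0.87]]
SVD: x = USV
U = [[-0.76,0.28,0.58], [-0.55,-0.75,-0.36], [0.33,-0.60,0.73]]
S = [3.26, 0.59, 0.0]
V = [[-0.31, -0.3, 0.9], [0.95, -0.01, 0.32], [0.09, -0.95, -0.29]]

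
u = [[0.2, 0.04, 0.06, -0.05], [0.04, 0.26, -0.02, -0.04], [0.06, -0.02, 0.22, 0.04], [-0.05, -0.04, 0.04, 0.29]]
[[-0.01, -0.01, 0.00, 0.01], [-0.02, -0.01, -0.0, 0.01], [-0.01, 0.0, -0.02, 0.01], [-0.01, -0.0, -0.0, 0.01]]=u@[[-0.05,-0.08,0.05,0.05], [-0.08,-0.03,-0.02,0.04], [-0.01,0.04,-0.10,0.01], [-0.05,-0.04,0.01,0.04]]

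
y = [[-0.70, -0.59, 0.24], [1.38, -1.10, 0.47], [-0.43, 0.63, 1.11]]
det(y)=2.180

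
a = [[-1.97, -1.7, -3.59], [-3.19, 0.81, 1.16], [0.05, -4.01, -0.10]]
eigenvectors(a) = [[(-0.83+0j), (0.19-0.41j), 0.19+0.41j], [-0.42+0.00j, (0.29+0.52j), 0.29-0.52j], [-0.38+0.00j, -0.67+0.00j, (-0.67-0j)]]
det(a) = -54.34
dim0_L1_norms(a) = [5.21, 6.52, 4.85]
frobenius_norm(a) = 6.92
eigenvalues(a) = [(-4.46+0j), (1.6+3.1j), (1.6-3.1j)]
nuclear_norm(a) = 11.68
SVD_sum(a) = [[-0.82,-3.01,-2.26], [0.13,0.49,0.37], [-0.68,-2.48,-1.87]] + [[-1.62,  0.72,  -0.37], [-2.64,  1.17,  -0.59], [1.45,  -0.64,  0.33]] + [[0.48, 0.59, -0.96], [-0.69, -0.85, 1.38], [-0.72, -0.89, 1.44]]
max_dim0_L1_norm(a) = 6.52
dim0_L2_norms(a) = [3.75, 4.43, 3.77]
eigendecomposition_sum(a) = [[-2.66-0.00j, -2.10+0.00j, (-1.63+0j)], [-1.34-0.00j, -1.06+0.00j, -0.82+0.00j], [(-1.21-0j), (-0.95+0j), (-0.74+0j)]] + [[0.34+0.62j,0.20-1.03j,(-0.98-0.21j)], [-0.92-0.12j,(0.94+1.01j),(0.99-0.87j)], [(0.63-0.85j),(-1.53+0.37j),0.32+1.47j]] + [[0.34-0.62j, 0.20+1.03j, -0.98+0.21j], [(-0.92+0.12j), 0.94-1.01j, (0.99+0.87j)], [0.63+0.85j, -1.53-0.37j, (0.32-1.47j)]]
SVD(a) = [[-0.77, -0.48, -0.43], [0.13, -0.77, 0.62], [-0.63, 0.42, 0.65]] @ diag([5.037296773582666, 3.8166721588398, 2.826314711208008]) @ [[0.21, 0.78, 0.59], [0.9, -0.40, 0.2], [-0.39, -0.48, 0.78]]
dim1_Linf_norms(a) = [3.59, 3.19, 4.01]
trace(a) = -1.26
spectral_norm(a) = 5.04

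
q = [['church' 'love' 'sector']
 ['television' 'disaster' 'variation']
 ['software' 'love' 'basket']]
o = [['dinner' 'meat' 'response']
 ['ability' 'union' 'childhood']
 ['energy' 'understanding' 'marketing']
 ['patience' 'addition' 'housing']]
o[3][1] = 'addition'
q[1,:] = ['television', 'disaster', 'variation']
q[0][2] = 'sector'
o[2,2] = 'marketing'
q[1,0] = 'television'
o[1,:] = ['ability', 'union', 'childhood']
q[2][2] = 'basket'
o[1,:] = ['ability', 'union', 'childhood']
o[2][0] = 'energy'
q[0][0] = 'church'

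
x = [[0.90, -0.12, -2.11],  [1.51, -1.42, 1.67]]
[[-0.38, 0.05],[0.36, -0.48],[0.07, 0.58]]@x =[[-0.27, -0.03, 0.89], [-0.40, 0.64, -1.56], [0.94, -0.83, 0.82]]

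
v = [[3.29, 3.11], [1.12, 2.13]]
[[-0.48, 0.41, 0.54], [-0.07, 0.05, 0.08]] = v@[[-0.23, 0.20, 0.26], [0.09, -0.08, -0.1]]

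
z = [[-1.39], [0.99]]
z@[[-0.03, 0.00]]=[[0.04, 0.00],[-0.03, 0.0]]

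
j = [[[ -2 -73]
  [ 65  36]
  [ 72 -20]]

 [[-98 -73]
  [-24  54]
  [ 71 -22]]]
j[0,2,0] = 72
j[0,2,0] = 72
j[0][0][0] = -2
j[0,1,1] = 36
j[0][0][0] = -2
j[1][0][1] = -73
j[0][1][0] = 65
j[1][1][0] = -24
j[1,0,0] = -98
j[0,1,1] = 36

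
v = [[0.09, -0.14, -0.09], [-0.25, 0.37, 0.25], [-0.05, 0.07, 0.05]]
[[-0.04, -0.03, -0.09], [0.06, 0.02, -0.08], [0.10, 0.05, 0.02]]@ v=[[0.01, -0.01, -0.01], [0.00, -0.01, -0.0], [-0.0, 0.01, 0.0]]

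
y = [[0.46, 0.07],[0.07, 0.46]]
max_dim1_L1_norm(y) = 0.53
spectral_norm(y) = 0.53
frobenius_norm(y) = 0.66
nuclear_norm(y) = 0.92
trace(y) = 0.92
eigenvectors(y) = [[0.71, -0.71], [0.71, 0.71]]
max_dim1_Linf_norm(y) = 0.46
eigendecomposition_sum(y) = [[0.26,0.26], [0.26,0.26]] + [[0.2, -0.20], [-0.20, 0.2]]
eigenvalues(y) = [0.53, 0.39]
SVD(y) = [[-0.71, -0.71], [-0.71, 0.71]] @ diag([0.5299999999999999, 0.39000000000000007]) @ [[-0.71, -0.71], [-0.71, 0.71]]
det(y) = 0.21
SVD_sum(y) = [[0.26,0.26], [0.26,0.27]] + [[0.20, -0.2],[-0.20, 0.2]]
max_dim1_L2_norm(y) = 0.47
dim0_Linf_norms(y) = [0.46, 0.46]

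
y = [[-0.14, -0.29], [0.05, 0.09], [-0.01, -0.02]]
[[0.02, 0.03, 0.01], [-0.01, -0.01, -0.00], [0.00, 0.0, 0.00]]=y @ [[0.05, -0.13, 0.06], [-0.11, -0.05, -0.08]]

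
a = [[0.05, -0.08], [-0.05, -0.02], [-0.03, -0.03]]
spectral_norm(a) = 0.10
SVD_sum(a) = [[0.05,-0.08],[-0.01,0.01],[0.00,-0.01]] + [[-0.0, -0.00], [-0.04, -0.03], [-0.03, -0.02]]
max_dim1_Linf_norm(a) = 0.08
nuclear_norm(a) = 0.16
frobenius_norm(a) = 0.12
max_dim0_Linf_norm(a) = 0.08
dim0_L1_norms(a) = [0.13, 0.13]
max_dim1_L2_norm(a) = 0.09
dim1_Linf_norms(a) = [0.08, 0.05, 0.03]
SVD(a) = [[-0.99,-0.03],[0.11,-0.79],[-0.09,-0.62]] @ diag([0.09531386012411404, 0.06719574442061661]) @ [[-0.55, 0.83], [0.83, 0.55]]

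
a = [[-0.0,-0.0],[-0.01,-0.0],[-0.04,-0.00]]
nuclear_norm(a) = 0.04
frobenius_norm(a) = 0.04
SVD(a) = [[0.00, -0.24], [-0.24, 0.94], [-0.97, -0.24]] @ diag([0.04123105625617661, -0.0]) @ [[1.00, 0.00],[0.00, 1.00]]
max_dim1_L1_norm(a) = 0.04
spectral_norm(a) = 0.04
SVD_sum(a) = [[0.00, 0.00],[-0.01, 0.0],[-0.04, 0.0]] + [[-0.0, 0.0],[-0.00, -0.00],[-0.0, 0.0]]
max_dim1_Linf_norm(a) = 0.04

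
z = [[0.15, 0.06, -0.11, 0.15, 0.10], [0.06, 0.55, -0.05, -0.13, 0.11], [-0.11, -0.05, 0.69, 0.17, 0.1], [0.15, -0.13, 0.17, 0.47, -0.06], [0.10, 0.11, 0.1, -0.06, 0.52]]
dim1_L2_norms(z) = [0.27, 0.58, 0.73, 0.54, 0.55]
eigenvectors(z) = [[-0.83, 0.05, -0.06, -0.56, -0.02], [0.12, 0.38, -0.58, -0.05, -0.71], [-0.26, -0.79, -0.39, 0.37, -0.17], [0.42, -0.49, 0.18, -0.68, -0.29], [0.23, -0.01, -0.69, -0.30, 0.62]]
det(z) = 0.00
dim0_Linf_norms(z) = [0.15, 0.55, 0.69, 0.47, 0.52]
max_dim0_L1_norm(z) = 1.12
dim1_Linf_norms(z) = [0.15, 0.55, 0.69, 0.47, 0.52]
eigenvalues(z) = [0.0, 0.83, 0.69, 0.47, 0.39]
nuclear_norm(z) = 2.38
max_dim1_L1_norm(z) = 1.12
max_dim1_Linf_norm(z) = 0.69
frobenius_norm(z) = 1.24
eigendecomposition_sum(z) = [[0.00, -0.00, 0.0, -0.0, -0.00],  [-0.0, 0.0, -0.00, 0.0, 0.00],  [0.00, -0.00, 0.00, -0.00, -0.0],  [-0.00, 0.00, -0.0, 0.00, 0.00],  [-0.00, 0.00, -0.0, 0.0, 0.0]] + [[0.0, 0.02, -0.03, -0.02, -0.0],[0.02, 0.12, -0.25, -0.15, -0.0],[-0.03, -0.25, 0.51, 0.32, 0.01],[-0.02, -0.15, 0.32, 0.2, 0.0],[-0.00, -0.0, 0.01, 0.0, 0.0]] + [[0.0, 0.02, 0.02, -0.01, 0.03], [0.02, 0.23, 0.16, -0.07, 0.28], [0.02, 0.16, 0.11, -0.05, 0.19], [-0.01, -0.07, -0.05, 0.02, -0.09], [0.03, 0.28, 0.19, -0.09, 0.33]] + [[0.14, 0.01, -0.09, 0.18, 0.08], [0.01, 0.0, -0.01, 0.02, 0.01], [-0.09, -0.01, 0.06, -0.12, -0.05], [0.18, 0.02, -0.12, 0.22, 0.09], [0.08, 0.01, -0.05, 0.09, 0.04]] + [[0.00, 0.01, 0.00, 0.00, -0.01], [0.01, 0.20, 0.05, 0.08, -0.17], [0.00, 0.05, 0.01, 0.02, -0.04], [0.0, 0.08, 0.02, 0.03, -0.07], [-0.01, -0.17, -0.04, -0.07, 0.15]]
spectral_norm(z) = 0.83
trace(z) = 2.38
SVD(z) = [[-0.05, 0.06, 0.56, 0.02, 0.83], [-0.38, 0.58, 0.05, 0.71, -0.12], [0.79, 0.39, -0.37, 0.17, 0.26], [0.49, -0.18, 0.68, 0.29, -0.42], [0.01, 0.69, 0.30, -0.62, -0.23]] @ diag([0.8277772894900286, 0.6943912031232855, 0.46535701511858407, 0.39095544118642267, 0.001519051081678888]) @ [[-0.05, -0.38, 0.79, 0.49, 0.01], [0.06, 0.58, 0.39, -0.18, 0.69], [0.56, 0.05, -0.37, 0.68, 0.3], [0.02, 0.71, 0.17, 0.29, -0.62], [0.83, -0.12, 0.26, -0.42, -0.23]]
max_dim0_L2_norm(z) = 0.73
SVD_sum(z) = [[0.00, 0.02, -0.03, -0.02, -0.00],[0.02, 0.12, -0.25, -0.15, -0.0],[-0.03, -0.25, 0.51, 0.32, 0.01],[-0.02, -0.15, 0.32, 0.2, 0.00],[-0.00, -0.0, 0.01, 0.0, 0.0]] + [[0.00, 0.02, 0.02, -0.01, 0.03], [0.02, 0.23, 0.16, -0.07, 0.28], [0.02, 0.16, 0.11, -0.05, 0.19], [-0.01, -0.07, -0.05, 0.02, -0.09], [0.03, 0.28, 0.19, -0.09, 0.33]] + [[0.14, 0.01, -0.09, 0.18, 0.08], [0.01, 0.00, -0.01, 0.02, 0.01], [-0.09, -0.01, 0.06, -0.12, -0.05], [0.18, 0.02, -0.12, 0.22, 0.09], [0.08, 0.01, -0.05, 0.09, 0.04]] + [[0.0, 0.01, 0.0, 0.0, -0.01], [0.01, 0.20, 0.05, 0.08, -0.17], [0.0, 0.05, 0.01, 0.02, -0.04], [0.0, 0.08, 0.02, 0.03, -0.07], [-0.01, -0.17, -0.04, -0.07, 0.15]] + [[0.00, -0.00, 0.00, -0.00, -0.0], [-0.0, 0.00, -0.0, 0.0, 0.0], [0.0, -0.0, 0.0, -0.0, -0.0], [-0.00, 0.0, -0.0, 0.0, 0.00], [-0.0, 0.00, -0.0, 0.00, 0.00]]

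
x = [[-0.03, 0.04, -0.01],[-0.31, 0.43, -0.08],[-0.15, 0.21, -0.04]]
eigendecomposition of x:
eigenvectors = [[(-0.08+0j), -0.72+0.00j, (-0.72-0j)], [-0.90+0.00j, (-0.54+0.08j), (-0.54-0.08j)], [(-0.44+0j), (-0.11+0.43j), (-0.11-0.43j)]]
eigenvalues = [(0.36+0j), (-0+0j), (-0-0j)]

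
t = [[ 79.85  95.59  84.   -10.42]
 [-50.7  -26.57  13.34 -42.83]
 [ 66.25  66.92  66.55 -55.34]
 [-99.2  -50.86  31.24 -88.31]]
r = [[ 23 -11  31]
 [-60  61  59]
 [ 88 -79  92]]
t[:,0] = [79.85, -50.7, 66.25, -99.2]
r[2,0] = 88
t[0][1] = 95.59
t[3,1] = -50.86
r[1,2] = 59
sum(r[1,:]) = 60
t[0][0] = 79.85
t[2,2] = 66.55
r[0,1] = -11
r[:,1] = [-11, 61, -79]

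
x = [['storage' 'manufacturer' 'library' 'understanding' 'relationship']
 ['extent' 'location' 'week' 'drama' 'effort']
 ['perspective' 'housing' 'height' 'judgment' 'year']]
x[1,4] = 'effort'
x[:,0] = ['storage', 'extent', 'perspective']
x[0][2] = 'library'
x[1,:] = ['extent', 'location', 'week', 'drama', 'effort']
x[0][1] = 'manufacturer'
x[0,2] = 'library'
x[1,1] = 'location'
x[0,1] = 'manufacturer'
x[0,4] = 'relationship'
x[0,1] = 'manufacturer'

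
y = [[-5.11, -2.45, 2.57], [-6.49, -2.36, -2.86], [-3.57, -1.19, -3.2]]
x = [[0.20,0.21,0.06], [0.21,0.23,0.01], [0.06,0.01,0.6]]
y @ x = [[-1.38,-1.61,1.21], [-1.97,-1.93,-2.13], [-1.16,-1.06,-2.15]]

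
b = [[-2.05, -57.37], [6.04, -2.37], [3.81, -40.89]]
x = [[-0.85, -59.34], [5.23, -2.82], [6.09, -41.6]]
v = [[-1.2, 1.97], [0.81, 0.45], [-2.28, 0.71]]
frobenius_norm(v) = 3.45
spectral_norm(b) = 70.49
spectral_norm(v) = 3.13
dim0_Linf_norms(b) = [6.04, 57.37]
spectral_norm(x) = 72.59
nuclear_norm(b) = 77.89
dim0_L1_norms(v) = [4.29, 3.13]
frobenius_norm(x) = 72.97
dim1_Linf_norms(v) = [1.97, 0.81, 2.28]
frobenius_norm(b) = 70.88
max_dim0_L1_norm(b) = 100.63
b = x + v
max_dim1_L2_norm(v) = 2.39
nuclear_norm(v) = 4.57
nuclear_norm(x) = 80.07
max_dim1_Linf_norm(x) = 59.34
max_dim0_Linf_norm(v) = 2.28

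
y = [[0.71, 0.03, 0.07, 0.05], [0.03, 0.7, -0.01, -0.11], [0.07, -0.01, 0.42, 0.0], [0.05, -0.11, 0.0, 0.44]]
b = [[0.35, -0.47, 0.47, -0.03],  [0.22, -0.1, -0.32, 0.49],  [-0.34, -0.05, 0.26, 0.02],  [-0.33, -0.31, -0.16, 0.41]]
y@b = [[0.21, -0.36, 0.33, 0.02], [0.2, -0.05, -0.19, 0.30], [-0.12, -0.05, 0.15, 0.00], [-0.15, -0.15, -0.01, 0.12]]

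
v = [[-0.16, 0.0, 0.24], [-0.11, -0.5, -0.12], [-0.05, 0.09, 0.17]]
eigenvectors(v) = [[0.09, 0.90, 0.67],  [0.99, -0.32, -0.27],  [-0.13, 0.29, 0.69]]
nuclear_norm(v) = 0.89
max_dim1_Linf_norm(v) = 0.5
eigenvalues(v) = [-0.49, -0.08, 0.09]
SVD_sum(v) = [[0.01, 0.05, 0.02],[-0.07, -0.48, -0.18],[0.02, 0.13, 0.05]] + [[-0.16,-0.06,0.22], [-0.04,-0.01,0.06], [-0.08,-0.03,0.12]] + [[-0.01, 0.0, -0.00], [0.00, -0.0, 0.00], [0.01, -0.01, 0.01]]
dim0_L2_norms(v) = [0.2, 0.51, 0.32]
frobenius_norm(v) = 0.63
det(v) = 0.00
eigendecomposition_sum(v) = [[-0.02, -0.04, -0.00],  [-0.16, -0.48, -0.03],  [0.02, 0.06, 0.00]] + [[-0.11,0.03,0.12], [0.04,-0.01,-0.04], [-0.04,0.01,0.04]] + [[-0.03, 0.02, 0.12],[0.01, -0.01, -0.05],[-0.03, 0.02, 0.13]]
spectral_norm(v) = 0.54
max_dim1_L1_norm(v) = 0.73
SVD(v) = [[0.11,  0.87,  -0.48], [-0.96,  0.21,  0.17], [0.25,  0.45,  0.86]] @ diag([0.5414933773126425, 0.3249463992275898, 0.019868567023617965]) @ [[0.14, 0.93, 0.34], [-0.57, -0.2, 0.8], [0.81, -0.3, 0.50]]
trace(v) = -0.49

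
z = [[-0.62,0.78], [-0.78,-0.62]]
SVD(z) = [[-0.62,-0.78], [-0.78,0.62]] @ diag([0.9963934965664921, 0.996393496566492]) @ [[1.0, 0.00], [-0.00, -1.0]]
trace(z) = -1.24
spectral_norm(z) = 1.00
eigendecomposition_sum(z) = [[(-0.31+0.39j), 0.39+0.31j],  [(-0.39-0.31j), (-0.31+0.39j)]] + [[(-0.31-0.39j), (0.39-0.31j)], [-0.39+0.31j, (-0.31-0.39j)]]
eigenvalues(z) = [(-0.62+0.78j), (-0.62-0.78j)]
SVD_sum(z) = [[-0.62, 0.0], [-0.78, 0.0]] + [[0.00, 0.78], [0.0, -0.62]]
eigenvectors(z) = [[(0.71+0j), 0.71-0.00j], [0.71j, 0.00-0.71j]]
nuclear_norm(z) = 1.99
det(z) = 0.99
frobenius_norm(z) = 1.41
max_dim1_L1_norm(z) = 1.4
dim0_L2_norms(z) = [1.0, 1.0]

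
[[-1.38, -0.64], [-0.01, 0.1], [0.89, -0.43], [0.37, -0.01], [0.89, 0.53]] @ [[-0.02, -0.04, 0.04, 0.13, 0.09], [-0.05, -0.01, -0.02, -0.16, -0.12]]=[[0.06, 0.06, -0.04, -0.08, -0.05], [-0.00, -0.0, -0.0, -0.02, -0.01], [0.0, -0.03, 0.04, 0.18, 0.13], [-0.01, -0.01, 0.02, 0.05, 0.03], [-0.04, -0.04, 0.02, 0.03, 0.02]]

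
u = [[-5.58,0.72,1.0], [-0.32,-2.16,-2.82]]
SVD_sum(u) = [[-5.45, 0.98, 1.34], [0.70, -0.13, -0.17]] + [[-0.13, -0.26, -0.34], [-1.02, -2.03, -2.65]]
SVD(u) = [[-0.99, 0.13], [0.13, 0.99]] @ diag([5.7433188725304, 3.519870498816133]) @ [[0.96, -0.17, -0.23], [-0.29, -0.58, -0.76]]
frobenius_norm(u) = 6.74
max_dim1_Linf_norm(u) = 5.58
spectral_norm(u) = 5.74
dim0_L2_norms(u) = [5.59, 2.28, 2.99]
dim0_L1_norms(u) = [5.9, 2.88, 3.82]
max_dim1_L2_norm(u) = 5.71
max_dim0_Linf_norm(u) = 5.58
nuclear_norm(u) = 9.26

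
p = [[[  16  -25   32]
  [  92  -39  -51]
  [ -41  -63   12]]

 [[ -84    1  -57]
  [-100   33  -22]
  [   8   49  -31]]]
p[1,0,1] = 1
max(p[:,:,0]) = 92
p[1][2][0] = 8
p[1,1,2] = -22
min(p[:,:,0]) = -100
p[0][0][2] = 32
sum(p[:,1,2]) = -73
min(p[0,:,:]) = -63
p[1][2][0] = 8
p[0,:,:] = [[16, -25, 32], [92, -39, -51], [-41, -63, 12]]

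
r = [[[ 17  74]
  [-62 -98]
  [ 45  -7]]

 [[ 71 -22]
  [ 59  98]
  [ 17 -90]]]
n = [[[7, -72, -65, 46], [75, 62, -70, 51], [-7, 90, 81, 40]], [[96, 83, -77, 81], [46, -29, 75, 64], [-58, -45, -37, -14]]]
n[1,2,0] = -58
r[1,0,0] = 71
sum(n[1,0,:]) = 183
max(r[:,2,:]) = 45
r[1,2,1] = -90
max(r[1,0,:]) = 71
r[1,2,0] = 17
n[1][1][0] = 46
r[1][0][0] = 71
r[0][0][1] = 74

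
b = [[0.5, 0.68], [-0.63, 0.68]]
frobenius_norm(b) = 1.25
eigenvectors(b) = [[(0.72+0j), (0.72-0j)], [0.10+0.69j, 0.10-0.69j]]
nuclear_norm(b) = 1.76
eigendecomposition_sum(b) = [[0.25+0.37j,  (0.34-0.31j)],[-0.32+0.29j,  (0.34+0.28j)]] + [[0.25-0.37j, 0.34+0.31j], [(-0.32-0.29j), 0.34-0.28j]]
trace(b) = 1.18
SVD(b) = [[0.53, 0.85], [0.85, -0.53]] @ diag([0.9749546442509283, 0.7881392273282342]) @ [[-0.28, 0.96],  [0.96, 0.28]]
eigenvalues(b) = [(0.59+0.65j), (0.59-0.65j)]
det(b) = 0.77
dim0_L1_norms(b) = [1.13, 1.36]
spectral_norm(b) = 0.97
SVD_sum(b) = [[-0.14,0.49],  [-0.23,0.80]] + [[0.64, 0.19], [-0.40, -0.12]]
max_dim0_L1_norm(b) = 1.36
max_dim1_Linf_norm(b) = 0.68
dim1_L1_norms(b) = [1.18, 1.31]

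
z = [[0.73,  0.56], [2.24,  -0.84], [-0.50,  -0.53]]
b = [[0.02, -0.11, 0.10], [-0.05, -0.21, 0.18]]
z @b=[[-0.01, -0.20, 0.17], [0.09, -0.07, 0.07], [0.02, 0.17, -0.15]]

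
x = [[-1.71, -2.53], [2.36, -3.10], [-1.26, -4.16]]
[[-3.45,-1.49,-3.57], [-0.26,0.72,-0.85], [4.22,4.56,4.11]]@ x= [[6.88, 28.2], [3.21, 1.96], [-1.63, -41.91]]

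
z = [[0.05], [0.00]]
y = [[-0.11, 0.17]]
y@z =[[-0.01]]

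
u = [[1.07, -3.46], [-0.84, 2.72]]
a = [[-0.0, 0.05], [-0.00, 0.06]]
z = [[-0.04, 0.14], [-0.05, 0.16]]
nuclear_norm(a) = 0.08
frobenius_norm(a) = 0.08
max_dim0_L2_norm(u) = 4.4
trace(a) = 0.06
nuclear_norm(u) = 4.61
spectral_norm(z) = 0.22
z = a @ u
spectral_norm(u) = 4.61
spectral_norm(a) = 0.08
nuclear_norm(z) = 0.22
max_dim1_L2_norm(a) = 0.06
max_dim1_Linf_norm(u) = 3.46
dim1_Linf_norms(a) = [0.05, 0.06]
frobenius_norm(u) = 4.61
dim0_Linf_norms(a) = [0.0, 0.06]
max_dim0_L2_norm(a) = 0.08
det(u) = 0.00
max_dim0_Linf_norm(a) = 0.06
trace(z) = 0.12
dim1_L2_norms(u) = [3.62, 2.85]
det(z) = 0.00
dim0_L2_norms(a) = [0.0, 0.08]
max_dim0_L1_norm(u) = 6.18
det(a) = 0.00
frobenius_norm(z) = 0.22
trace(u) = 3.79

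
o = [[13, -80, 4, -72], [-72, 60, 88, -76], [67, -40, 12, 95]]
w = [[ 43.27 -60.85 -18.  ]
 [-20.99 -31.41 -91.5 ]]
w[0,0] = 43.27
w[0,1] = -60.85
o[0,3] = -72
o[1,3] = -76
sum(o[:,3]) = -53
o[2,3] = 95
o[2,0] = 67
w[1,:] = [-20.99, -31.41, -91.5]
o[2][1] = -40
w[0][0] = 43.27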